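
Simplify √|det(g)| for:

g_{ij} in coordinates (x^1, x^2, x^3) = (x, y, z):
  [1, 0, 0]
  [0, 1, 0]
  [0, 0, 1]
det(g) = 1
√|det(g)| = 1
Volume element: dV = 1 dx dy dz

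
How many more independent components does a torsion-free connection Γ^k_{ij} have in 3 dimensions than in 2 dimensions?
Independent components in n dimensions: n × n(n+1)/2 = n^2(n+1)/2.
3D: 3 × 6 = 18
2D: 2 × 3 = 6
Difference = 18 - 6 = 12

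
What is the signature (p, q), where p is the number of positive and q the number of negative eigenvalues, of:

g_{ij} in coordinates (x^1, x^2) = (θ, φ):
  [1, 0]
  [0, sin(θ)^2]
The metric is diagonal, so its eigenvalues are the diagonal entries: 1, sin(θ)^2 (at a generic point, where coordinate-dependent entries are positive).
2 positive, 0 negative.
(2, 0) - Riemannian (positive definite)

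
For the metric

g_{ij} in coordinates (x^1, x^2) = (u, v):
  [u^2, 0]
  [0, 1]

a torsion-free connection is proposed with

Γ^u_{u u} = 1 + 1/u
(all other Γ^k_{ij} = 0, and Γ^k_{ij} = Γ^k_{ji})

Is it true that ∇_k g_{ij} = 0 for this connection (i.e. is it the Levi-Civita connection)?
Using ∇_k g_{ij} = ∂_k g_{ij} - Γ^m_{ki} g_{mj} - Γ^m_{kj} g_{im}:
∇_u g_{uu} = (2*u) - (u^2 + u) - (u^2 + u) = -2*u^2 ≠ 0
So the connection is not metric compatible (it is not the Levi-Civita connection).
No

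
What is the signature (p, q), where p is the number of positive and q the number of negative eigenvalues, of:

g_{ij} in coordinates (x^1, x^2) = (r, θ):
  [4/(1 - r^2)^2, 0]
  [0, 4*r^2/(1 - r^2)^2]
The metric is diagonal, so its eigenvalues are the diagonal entries: 4/(1 - r^2)^2, 4*r^2/(1 - r^2)^2 (at a generic point, where coordinate-dependent entries are positive).
2 positive, 0 negative.
(2, 0) - Riemannian (positive definite)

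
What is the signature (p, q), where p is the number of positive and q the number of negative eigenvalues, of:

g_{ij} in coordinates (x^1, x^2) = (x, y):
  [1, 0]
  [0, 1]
The metric is diagonal, so its eigenvalues are the diagonal entries: 1, 1 (at a generic point, where coordinate-dependent entries are positive).
2 positive, 0 negative.
(2, 0) - Riemannian (positive definite)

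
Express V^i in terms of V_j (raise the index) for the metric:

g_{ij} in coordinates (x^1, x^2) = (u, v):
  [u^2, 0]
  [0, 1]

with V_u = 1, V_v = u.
Inverse metric (diagonal): g^{uu} = 1/u^2, g^{vv} = 1
V^i = g^{ij} V_j:
V^u = (1/u^2)(1) + (0)(u) = 1/u^2
V^v = (0)(1) + (1)(u) = u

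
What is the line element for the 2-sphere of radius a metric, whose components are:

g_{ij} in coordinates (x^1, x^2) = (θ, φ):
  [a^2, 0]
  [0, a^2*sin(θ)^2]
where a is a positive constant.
ds^2 = g_{ij} dx^i dx^j; only the non-zero components contribute.
ds^2 = a^2 dθ^2 + a^2*sin(θ)^2 dφ^2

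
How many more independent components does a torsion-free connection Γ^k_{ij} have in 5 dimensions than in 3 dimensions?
Independent components in n dimensions: n × n(n+1)/2 = n^2(n+1)/2.
5D: 5 × 15 = 75
3D: 3 × 6 = 18
Difference = 75 - 18 = 57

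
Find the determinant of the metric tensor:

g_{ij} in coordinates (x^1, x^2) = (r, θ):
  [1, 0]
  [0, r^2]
For a 2×2 metric: det(g) = g_{11}·g_{22} - g_{12}·g_{21}
= (1)·(r^2) - (0)·(0)
= r^2 - 0
det(g) = r^2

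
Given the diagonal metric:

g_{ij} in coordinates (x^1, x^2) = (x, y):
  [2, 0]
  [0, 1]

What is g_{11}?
With x^1 = x, x^2 = y, g_{11} = g_{xx} is the row-1, column-1 entry of the matrix.
g_{11} = 2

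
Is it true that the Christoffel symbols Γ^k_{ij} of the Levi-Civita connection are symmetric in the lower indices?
The Levi-Civita connection is torsion-free, which is exactly Γ^k_{ij} = Γ^k_{ji}.
Yes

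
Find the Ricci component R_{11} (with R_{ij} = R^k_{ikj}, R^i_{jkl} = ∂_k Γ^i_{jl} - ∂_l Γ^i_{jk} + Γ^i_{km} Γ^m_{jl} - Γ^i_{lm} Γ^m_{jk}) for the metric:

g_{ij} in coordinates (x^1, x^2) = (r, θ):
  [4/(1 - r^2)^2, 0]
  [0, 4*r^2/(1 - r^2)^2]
Non-zero Christoffel symbols (Γ^k_{ij} = Γ^k_{ji}):
Γ^r_{r r} = 2*r/(1 - r^2)
Γ^r_{θ θ} = (r^3 + r)/(r^2 - 1)
Γ^θ_{r θ} = (-r^2 - 1)/(r^3 - r)
R^r_{r r r} = 0 (a repeated index in an antisymmetric pair)
R^θ_{r θ r} = ∂_θ Γ^θ_{r r} - ∂_r Γ^θ_{r θ} + Γ^θ_{θ m} Γ^m_{r r} - Γ^θ_{r m} Γ^m_{r θ}
  = (0) - ((r^4 + 4*r^2 - 1)/(r^3 - r)^2) + (2*(r^2 + 1)/(r^2 - 1)^2) - ((r^2 + 1)^2/(r^3 - r)^2) = -4/(r^2 - 1)^2
R_{rr} = R^r_{r r r} + R^θ_{r θ r} = (0) + (-4/(r^2 - 1)^2) = -4/(r^2 - 1)^2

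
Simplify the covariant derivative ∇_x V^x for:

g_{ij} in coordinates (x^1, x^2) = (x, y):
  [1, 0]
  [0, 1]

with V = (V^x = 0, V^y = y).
All Christoffel symbols are zero.
∇_x V^x = ∂_x V^x + Γ^x_{x j} V^j
  = (0) + (0)(0) + (0)(y)
  = 0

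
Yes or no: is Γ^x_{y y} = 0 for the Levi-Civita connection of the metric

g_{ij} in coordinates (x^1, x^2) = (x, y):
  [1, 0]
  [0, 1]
Γ^x_{y y} = (1/2) g^{xx} (∂_y g_{xy} + ∂_y g_{xy} - ∂_x g_{yy}) = (1/2)(1)((0) + (0) - (0)) = 0
This equals the proposed value 0.
Yes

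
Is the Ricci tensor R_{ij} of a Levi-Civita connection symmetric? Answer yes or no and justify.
R_{ij} = R^k_{ikj}; the pair symmetry R_{kilj} = R_{ljki} gives R_{ij} = R_{ji}.
Yes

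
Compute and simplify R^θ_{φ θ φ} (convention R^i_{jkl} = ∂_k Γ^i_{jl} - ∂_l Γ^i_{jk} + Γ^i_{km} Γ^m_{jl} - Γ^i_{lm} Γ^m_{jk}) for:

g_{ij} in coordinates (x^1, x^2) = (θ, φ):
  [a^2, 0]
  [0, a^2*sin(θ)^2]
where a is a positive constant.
Non-zero Christoffel symbols (Γ^k_{ij} = Γ^k_{ji}):
Γ^θ_{φ φ} = -sin(2*θ)/2
Γ^φ_{θ φ} = 1/tan(θ)
R^θ_{φ θ φ} = ∂_θ Γ^θ_{φ φ} - ∂_φ Γ^θ_{φ θ} + Γ^θ_{θ m} Γ^m_{φ φ} - Γ^θ_{φ m} Γ^m_{φ θ}
  = (-cos(2*θ)) - (0) + (0) - (-cos(θ)^2) = sin(θ)^2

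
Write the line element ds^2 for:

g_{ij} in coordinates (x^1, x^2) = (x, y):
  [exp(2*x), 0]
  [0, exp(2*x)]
ds^2 = g_{ij} dx^i dx^j; only the non-zero components contribute.
ds^2 = exp(2*x) dx^2 + exp(2*x) dy^2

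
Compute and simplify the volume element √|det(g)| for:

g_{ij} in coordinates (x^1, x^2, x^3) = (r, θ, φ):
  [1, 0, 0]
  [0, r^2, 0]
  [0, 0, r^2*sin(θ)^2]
det(g) = r^4*sin(θ)^2
√|det(g)| = r^2*sin(θ) (taking 0 < θ < π so that |sin(θ)| = sin(θ))
Volume element: dV = r^2*sin(θ) dr dθ dφ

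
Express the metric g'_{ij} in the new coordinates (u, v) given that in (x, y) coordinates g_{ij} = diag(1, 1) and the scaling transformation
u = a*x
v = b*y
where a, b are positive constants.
Invert the transformation: x = u/a, y = v/b
g'_{ij} = (∂x^k/∂x'^i)(∂x^l/∂x'^j) g_{kl}; with g_{kl} = δ_{kl} this is Σ_k (∂x^k/∂x'^i)(∂x^k/∂x'^j).
Jacobian: ∂x/∂u = 1/a, ∂x/∂v = 0, ∂y/∂u = 0, ∂y/∂v = 1/b
g'_{uu} = (1/a)(1/a) + (0)(0) = 1/a^2
g'_{uv} = (1/a)(0) + (0)(1/b) = 0
g'_{vv} = (0)(0) + (1/b)(1/b) = 1/b^2
g'_{ij} = diag(1/a^2, 1/b^2)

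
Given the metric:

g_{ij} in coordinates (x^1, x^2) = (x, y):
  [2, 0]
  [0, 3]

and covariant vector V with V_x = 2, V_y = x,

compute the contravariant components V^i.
Inverse metric (diagonal): g^{xx} = 1/2, g^{yy} = 1/3
V^i = g^{ij} V_j:
V^x = (1/2)(2) + (0)(x) = 1
V^y = (0)(2) + (1/3)(x) = x/3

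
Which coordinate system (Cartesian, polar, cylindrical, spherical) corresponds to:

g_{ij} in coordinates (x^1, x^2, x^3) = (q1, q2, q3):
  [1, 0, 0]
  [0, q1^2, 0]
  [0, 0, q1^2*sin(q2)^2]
The line element ds^2 = dq1^2 + q1^2 dq2^2 + q1^2 sin(q2)^2 dq3^2 is dr^2 + r^2 dθ^2 + r^2 sin(θ)^2 dφ^2 with q1 = r, q2 = θ, q3 = φ.
spherical coordinates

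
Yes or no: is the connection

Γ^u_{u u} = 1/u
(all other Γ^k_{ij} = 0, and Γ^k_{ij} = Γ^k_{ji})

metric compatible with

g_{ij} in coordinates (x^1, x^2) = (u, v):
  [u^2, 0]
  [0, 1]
Using ∇_k g_{ij} = ∂_k g_{ij} - Γ^m_{ki} g_{mj} - Γ^m_{kj} g_{im}:
e.g. ∇_u g_{uu} = (2*u) - (u) - (u) = 0
Every component ∇_k g_{ij} vanishes: the connection is metric compatible.
Yes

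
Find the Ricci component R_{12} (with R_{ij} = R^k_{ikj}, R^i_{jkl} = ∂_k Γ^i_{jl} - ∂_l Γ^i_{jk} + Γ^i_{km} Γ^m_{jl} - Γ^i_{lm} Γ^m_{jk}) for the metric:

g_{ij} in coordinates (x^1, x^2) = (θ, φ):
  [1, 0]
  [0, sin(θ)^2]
Non-zero Christoffel symbols (Γ^k_{ij} = Γ^k_{ji}):
Γ^θ_{φ φ} = -sin(2*θ)/2
Γ^φ_{θ φ} = 1/tan(θ)
R^θ_{θ θ φ} = 0 (a repeated index in an antisymmetric pair)
R^φ_{θ φ φ} = 0 (a repeated index in an antisymmetric pair)
R_{θφ} = R^θ_{θ θ φ} + R^φ_{θ φ φ} = (0) + (0) = 0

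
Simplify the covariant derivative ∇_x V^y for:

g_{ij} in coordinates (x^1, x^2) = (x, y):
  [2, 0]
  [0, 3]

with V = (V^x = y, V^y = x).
All Christoffel symbols are zero.
∇_x V^y = ∂_x V^y + Γ^y_{x j} V^j
  = (1) + (0)(y) + (0)(x)
  = 1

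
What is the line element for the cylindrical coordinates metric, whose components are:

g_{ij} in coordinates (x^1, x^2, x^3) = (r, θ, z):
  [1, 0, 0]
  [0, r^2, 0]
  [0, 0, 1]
ds^2 = g_{ij} dx^i dx^j; only the non-zero components contribute.
ds^2 = dr^2 + r^2 dθ^2 + dz^2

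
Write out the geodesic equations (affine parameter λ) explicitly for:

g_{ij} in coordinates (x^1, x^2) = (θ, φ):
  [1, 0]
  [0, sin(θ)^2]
Geodesic equation: d^2x^k/dλ^2 + Γ^k_{ij} (dx^i/dλ)(dx^j/dλ) = 0.
Non-zero Christoffel symbols:
Γ^θ_{φ φ} = -sin(2*θ)/2
Γ^φ_{θ φ} = 1/tan(θ)
Substituting (the symmetric pair Γ^k_{ij}, Γ^k_{ji} combines into a factor 2):
d^2θ/dλ^2 - (sin(2*θ)/2) (dφ/dλ)^2 = 0
d^2φ/dλ^2 + (2/tan(θ)) (dθ/dλ)(dφ/dλ) = 0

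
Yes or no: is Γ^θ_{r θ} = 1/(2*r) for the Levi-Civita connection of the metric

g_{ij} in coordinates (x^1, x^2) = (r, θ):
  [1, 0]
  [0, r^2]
Γ^θ_{r θ} = (1/2) g^{θθ} (∂_r g_{θθ} + ∂_θ g_{θr} - ∂_θ g_{rθ}) = (1/2)(1/r^2)((2*r) + (0) - (0)) = 1/r
This differs from the proposed value 1/(2*r).
No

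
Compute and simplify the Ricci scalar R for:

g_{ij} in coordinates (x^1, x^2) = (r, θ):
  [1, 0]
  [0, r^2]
Non-zero Christoffel symbols (Γ^k_{ij} = Γ^k_{ji}):
Γ^r_{θ θ} = -r
Γ^θ_{r θ} = 1/r
Ricci tensor (R_{ij} = R^k_{ikj}): R_{rr} = 0, R_{rθ} = 0, R_{θθ} = 0
Inverse metric: g^{rr} = 1, g^{θθ} = 1/r^2
R = g^{ij} R_{ij} = (1)(0) + (1/r^2)(0) = 0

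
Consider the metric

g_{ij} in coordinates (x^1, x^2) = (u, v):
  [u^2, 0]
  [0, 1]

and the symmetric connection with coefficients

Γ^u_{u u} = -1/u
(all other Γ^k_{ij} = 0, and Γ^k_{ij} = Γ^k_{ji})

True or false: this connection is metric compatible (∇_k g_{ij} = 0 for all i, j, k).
Using ∇_k g_{ij} = ∂_k g_{ij} - Γ^m_{ki} g_{mj} - Γ^m_{kj} g_{im}:
∇_u g_{uu} = (2*u) - (-u) - (-u) = 4*u ≠ 0
So the connection is not metric compatible (it is not the Levi-Civita connection).
False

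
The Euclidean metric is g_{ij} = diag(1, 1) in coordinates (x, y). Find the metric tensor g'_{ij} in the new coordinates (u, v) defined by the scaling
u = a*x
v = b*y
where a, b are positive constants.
Invert the transformation: x = u/a, y = v/b
g'_{ij} = (∂x^k/∂x'^i)(∂x^l/∂x'^j) g_{kl}; with g_{kl} = δ_{kl} this is Σ_k (∂x^k/∂x'^i)(∂x^k/∂x'^j).
Jacobian: ∂x/∂u = 1/a, ∂x/∂v = 0, ∂y/∂u = 0, ∂y/∂v = 1/b
g'_{uu} = (1/a)(1/a) + (0)(0) = 1/a^2
g'_{uv} = (1/a)(0) + (0)(1/b) = 0
g'_{vv} = (0)(0) + (1/b)(1/b) = 1/b^2
g'_{ij} = diag(1/a^2, 1/b^2)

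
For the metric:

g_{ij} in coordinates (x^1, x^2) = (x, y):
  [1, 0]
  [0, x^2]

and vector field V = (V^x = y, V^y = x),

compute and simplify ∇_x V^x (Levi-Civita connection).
Non-zero Christoffel symbols:
Γ^x_{y y} = -x
Γ^y_{x y} = 1/x
∇_x V^x = ∂_x V^x + Γ^x_{x j} V^j
  = (0) + (0)(y) + (0)(x)
  = 0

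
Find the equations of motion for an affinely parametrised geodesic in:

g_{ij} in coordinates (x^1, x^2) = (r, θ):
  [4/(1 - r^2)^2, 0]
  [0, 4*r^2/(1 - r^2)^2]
Geodesic equation: d^2x^k/dλ^2 + Γ^k_{ij} (dx^i/dλ)(dx^j/dλ) = 0.
Non-zero Christoffel symbols:
Γ^r_{r r} = 2*r/(1 - r^2)
Γ^r_{θ θ} = (r^3 + r)/(r^2 - 1)
Γ^θ_{r θ} = (-r^2 - 1)/(r^3 - r)
Substituting (the symmetric pair Γ^k_{ij}, Γ^k_{ji} combines into a factor 2):
d^2r/dλ^2 + (2*r/(1 - r^2)) (dr/dλ)^2 + ((r^3 + r)/(r^2 - 1)) (dθ/dλ)^2 = 0
d^2θ/dλ^2 + ((-2*r^2 - 2)/(r^3 - r)) (dr/dλ)(dθ/dλ) = 0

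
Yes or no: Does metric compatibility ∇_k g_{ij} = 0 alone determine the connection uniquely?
One also needs vanishing torsion; metric compatibility plus torsion-freeness singles out the Levi-Civita connection.
No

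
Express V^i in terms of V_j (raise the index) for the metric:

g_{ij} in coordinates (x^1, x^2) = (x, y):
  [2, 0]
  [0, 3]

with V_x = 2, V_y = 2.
Inverse metric (diagonal): g^{xx} = 1/2, g^{yy} = 1/3
V^i = g^{ij} V_j:
V^x = (1/2)(2) + (0)(2) = 1
V^y = (0)(2) + (1/3)(2) = 2/3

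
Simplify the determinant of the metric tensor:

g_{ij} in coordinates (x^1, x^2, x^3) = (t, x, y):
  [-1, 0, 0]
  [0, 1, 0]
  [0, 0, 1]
Diagonal metric: det(g) = g_{11}·g_{22}·g_{33}
= (-1)·(1)·(1)
det(g) = -1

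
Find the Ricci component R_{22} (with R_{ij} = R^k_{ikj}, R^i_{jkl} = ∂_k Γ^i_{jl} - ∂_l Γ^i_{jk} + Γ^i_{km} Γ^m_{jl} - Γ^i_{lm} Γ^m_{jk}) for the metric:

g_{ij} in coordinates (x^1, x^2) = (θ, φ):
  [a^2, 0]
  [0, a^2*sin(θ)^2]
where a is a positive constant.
Non-zero Christoffel symbols (Γ^k_{ij} = Γ^k_{ji}):
Γ^θ_{φ φ} = -sin(2*θ)/2
Γ^φ_{θ φ} = 1/tan(θ)
R^θ_{φ θ φ} = ∂_θ Γ^θ_{φ φ} - ∂_φ Γ^θ_{φ θ} + Γ^θ_{θ m} Γ^m_{φ φ} - Γ^θ_{φ m} Γ^m_{φ θ}
  = (-cos(2*θ)) - (0) + (0) - (-cos(θ)^2) = sin(θ)^2
R^φ_{φ φ φ} = 0 (a repeated index in an antisymmetric pair)
R_{φφ} = R^θ_{φ θ φ} + R^φ_{φ φ φ} = (sin(θ)^2) + (0) = sin(θ)^2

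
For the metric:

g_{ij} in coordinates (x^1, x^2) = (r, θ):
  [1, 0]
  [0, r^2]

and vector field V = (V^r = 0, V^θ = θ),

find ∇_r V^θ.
Non-zero Christoffel symbols:
Γ^r_{θ θ} = -r
Γ^θ_{r θ} = 1/r
∇_r V^θ = ∂_r V^θ + Γ^θ_{r j} V^j
  = (0) + (0)(0) + (1/r)(θ)
  = θ/r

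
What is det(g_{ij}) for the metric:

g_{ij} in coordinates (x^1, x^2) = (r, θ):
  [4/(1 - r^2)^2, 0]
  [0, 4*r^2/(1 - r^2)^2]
For a 2×2 metric: det(g) = g_{11}·g_{22} - g_{12}·g_{21}
= (4/(1 - r^2)^2)·(4*r^2/(1 - r^2)^2) - (0)·(0)
= 16*r^2/(1 - r^2)^4 - 0
det(g) = 16*r^2/(1 - r^2)^4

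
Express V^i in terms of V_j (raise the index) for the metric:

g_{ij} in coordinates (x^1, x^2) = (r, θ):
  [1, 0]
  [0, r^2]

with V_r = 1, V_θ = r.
Inverse metric (diagonal): g^{rr} = 1, g^{θθ} = 1/r^2
V^i = g^{ij} V_j:
V^r = (1)(1) + (0)(r) = 1
V^θ = (0)(1) + (1/r^2)(r) = 1/r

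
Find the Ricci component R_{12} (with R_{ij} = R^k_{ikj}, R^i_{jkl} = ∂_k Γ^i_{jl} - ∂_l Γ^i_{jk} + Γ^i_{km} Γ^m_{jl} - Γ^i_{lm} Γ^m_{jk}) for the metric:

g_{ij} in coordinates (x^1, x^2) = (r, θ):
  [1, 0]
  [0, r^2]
Non-zero Christoffel symbols (Γ^k_{ij} = Γ^k_{ji}):
Γ^r_{θ θ} = -r
Γ^θ_{r θ} = 1/r
R^r_{r r θ} = 0 (a repeated index in an antisymmetric pair)
R^θ_{r θ θ} = 0 (a repeated index in an antisymmetric pair)
R_{rθ} = R^r_{r r θ} + R^θ_{r θ θ} = (0) + (0) = 0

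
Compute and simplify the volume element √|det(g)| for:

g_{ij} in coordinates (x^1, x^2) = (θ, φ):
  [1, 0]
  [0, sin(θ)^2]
det(g) = sin(θ)^2
√|det(g)| = sin(θ) (taking 0 < θ < π so that |sin(θ)| = sin(θ))
Volume element: dV = sin(θ) dθ dφ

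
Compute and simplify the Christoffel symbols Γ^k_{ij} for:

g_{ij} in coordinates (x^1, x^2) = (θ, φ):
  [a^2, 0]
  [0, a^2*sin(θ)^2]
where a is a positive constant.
Using Γ^k_{ij} = (1/2) g^{km} (∂_i g_{mj} + ∂_j g_{mi} - ∂_m g_{ij}); the metric is diagonal, so only the m = k term contributes.
Non-zero symbols (using the symmetry Γ^k_{ij} = Γ^k_{ji}):
Γ^θ_{φ φ} = (1/2) g^{θθ} (∂_φ g_{θφ} + ∂_φ g_{θφ} - ∂_θ g_{φφ}) = (1/2)(1/a^2)((0) + (0) - (a^2*sin(2*θ))) = -sin(2*θ)/2
Γ^φ_{θ φ} = (1/2) g^{φφ} (∂_θ g_{φφ} + ∂_φ g_{φθ} - ∂_φ g_{θφ}) = (1/2)(1/(a^2*sin(θ)^2))((a^2*sin(2*θ)) + (0) - (0)) = 1/tan(θ)
All other Christoffel symbols are zero.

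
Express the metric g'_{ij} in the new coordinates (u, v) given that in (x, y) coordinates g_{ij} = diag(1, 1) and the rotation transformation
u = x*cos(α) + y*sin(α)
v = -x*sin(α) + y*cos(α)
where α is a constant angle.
Invert the transformation: x = u*cos(α) - v*sin(α), y = u*sin(α) + v*cos(α)
g'_{ij} = (∂x^k/∂x'^i)(∂x^l/∂x'^j) g_{kl}; with g_{kl} = δ_{kl} this is Σ_k (∂x^k/∂x'^i)(∂x^k/∂x'^j).
Jacobian: ∂x/∂u = cos(α), ∂x/∂v = -sin(α), ∂y/∂u = sin(α), ∂y/∂v = cos(α)
g'_{uu} = (cos(α))(cos(α)) + (sin(α))(sin(α)) = 1
g'_{uv} = (cos(α))(-sin(α)) + (sin(α))(cos(α)) = 0
g'_{vv} = (-sin(α))(-sin(α)) + (cos(α))(cos(α)) = 1
g'_{ij} = diag(1, 1)
The Euclidean metric is invariant under rotations.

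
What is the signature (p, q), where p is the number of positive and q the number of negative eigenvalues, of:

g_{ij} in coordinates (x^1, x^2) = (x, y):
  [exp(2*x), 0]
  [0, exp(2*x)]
The metric is diagonal, so its eigenvalues are the diagonal entries: exp(2*x), exp(2*x) (at a generic point, where coordinate-dependent entries are positive).
2 positive, 0 negative.
(2, 0) - Riemannian (positive definite)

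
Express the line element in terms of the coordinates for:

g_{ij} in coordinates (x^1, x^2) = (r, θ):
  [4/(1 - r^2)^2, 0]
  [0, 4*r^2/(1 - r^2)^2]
ds^2 = g_{ij} dx^i dx^j; only the non-zero components contribute.
ds^2 = (4/(1 - r^2)^2) dr^2 + (4*r^2/(1 - r^2)^2) dθ^2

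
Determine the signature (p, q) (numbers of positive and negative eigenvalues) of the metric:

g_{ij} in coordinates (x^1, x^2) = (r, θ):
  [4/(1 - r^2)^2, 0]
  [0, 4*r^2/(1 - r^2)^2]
The metric is diagonal, so its eigenvalues are the diagonal entries: 4/(1 - r^2)^2, 4*r^2/(1 - r^2)^2 (at a generic point, where coordinate-dependent entries are positive).
2 positive, 0 negative.
(2, 0) - Riemannian (positive definite)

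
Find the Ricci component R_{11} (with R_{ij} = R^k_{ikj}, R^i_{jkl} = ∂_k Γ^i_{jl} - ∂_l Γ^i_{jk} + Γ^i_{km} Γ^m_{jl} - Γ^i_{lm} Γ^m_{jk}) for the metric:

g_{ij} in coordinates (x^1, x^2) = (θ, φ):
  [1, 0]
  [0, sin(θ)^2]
Non-zero Christoffel symbols (Γ^k_{ij} = Γ^k_{ji}):
Γ^θ_{φ φ} = -sin(2*θ)/2
Γ^φ_{θ φ} = 1/tan(θ)
R^θ_{θ θ θ} = 0 (a repeated index in an antisymmetric pair)
R^φ_{θ φ θ} = ∂_φ Γ^φ_{θ θ} - ∂_θ Γ^φ_{θ φ} + Γ^φ_{φ m} Γ^m_{θ θ} - Γ^φ_{θ m} Γ^m_{θ φ}
  = (0) - (-1/sin(θ)^2) + (0) - (1/tan(θ)^2) = 1
R_{θθ} = R^θ_{θ θ θ} + R^φ_{θ φ θ} = (0) + (1) = 1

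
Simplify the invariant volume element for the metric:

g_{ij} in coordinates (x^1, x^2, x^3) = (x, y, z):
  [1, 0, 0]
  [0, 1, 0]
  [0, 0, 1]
det(g) = 1
√|det(g)| = 1
Volume element: dV = 1 dx dy dz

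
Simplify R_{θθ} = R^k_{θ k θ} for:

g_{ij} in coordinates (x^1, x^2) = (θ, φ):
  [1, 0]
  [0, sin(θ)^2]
Non-zero Christoffel symbols (Γ^k_{ij} = Γ^k_{ji}):
Γ^θ_{φ φ} = -sin(2*θ)/2
Γ^φ_{θ φ} = 1/tan(θ)
R^θ_{θ θ θ} = 0 (a repeated index in an antisymmetric pair)
R^φ_{θ φ θ} = ∂_φ Γ^φ_{θ θ} - ∂_θ Γ^φ_{θ φ} + Γ^φ_{φ m} Γ^m_{θ θ} - Γ^φ_{θ m} Γ^m_{θ φ}
  = (0) - (-1/sin(θ)^2) + (0) - (1/tan(θ)^2) = 1
R_{θθ} = R^θ_{θ θ θ} + R^φ_{θ φ θ} = (0) + (1) = 1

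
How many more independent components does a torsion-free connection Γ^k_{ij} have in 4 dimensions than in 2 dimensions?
Independent components in n dimensions: n × n(n+1)/2 = n^2(n+1)/2.
4D: 4 × 10 = 40
2D: 2 × 3 = 6
Difference = 40 - 6 = 34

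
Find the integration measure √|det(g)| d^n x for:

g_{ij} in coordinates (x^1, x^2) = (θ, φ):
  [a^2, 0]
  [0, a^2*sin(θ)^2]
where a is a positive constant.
det(g) = a^4*sin(θ)^2
√|det(g)| = a^2*sin(θ) (taking 0 < θ < π so that |sin(θ)| = sin(θ))
Volume element: dV = a^2*sin(θ) dθ dφ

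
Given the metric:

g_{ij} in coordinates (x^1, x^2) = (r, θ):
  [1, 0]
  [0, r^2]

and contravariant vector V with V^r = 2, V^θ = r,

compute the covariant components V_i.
V_i = g_{ij} V^j:
V_r = (1)(2) + (0)(r) = 2
V_θ = (0)(2) + (r^2)(r) = r^3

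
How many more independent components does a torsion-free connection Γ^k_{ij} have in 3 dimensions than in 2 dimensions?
Independent components in n dimensions: n × n(n+1)/2 = n^2(n+1)/2.
3D: 3 × 6 = 18
2D: 2 × 3 = 6
Difference = 18 - 6 = 12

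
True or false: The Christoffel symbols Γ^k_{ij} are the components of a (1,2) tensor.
Under a change of coordinates Γ picks up an inhomogeneous term ∂²x/∂x'∂x'; e.g. Γ = 0 in Cartesian coordinates but Γ^r_{θθ} = -r in polar coordinates on the same flat plane.
False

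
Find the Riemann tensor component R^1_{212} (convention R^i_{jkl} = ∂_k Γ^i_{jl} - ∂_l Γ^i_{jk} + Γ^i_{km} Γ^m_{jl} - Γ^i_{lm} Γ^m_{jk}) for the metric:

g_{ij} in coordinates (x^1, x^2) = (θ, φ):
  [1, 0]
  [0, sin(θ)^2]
Non-zero Christoffel symbols (Γ^k_{ij} = Γ^k_{ji}):
Γ^θ_{φ φ} = -sin(2*θ)/2
Γ^φ_{θ φ} = 1/tan(θ)
R^θ_{φ θ φ} = ∂_θ Γ^θ_{φ φ} - ∂_φ Γ^θ_{φ θ} + Γ^θ_{θ m} Γ^m_{φ φ} - Γ^θ_{φ m} Γ^m_{φ θ}
  = (-cos(2*θ)) - (0) + (0) - (-cos(θ)^2) = sin(θ)^2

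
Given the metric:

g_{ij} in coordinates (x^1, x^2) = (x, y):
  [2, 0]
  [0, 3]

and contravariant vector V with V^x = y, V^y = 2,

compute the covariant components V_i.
V_i = g_{ij} V^j:
V_x = (2)(y) + (0)(2) = 2*y
V_y = (0)(y) + (3)(2) = 6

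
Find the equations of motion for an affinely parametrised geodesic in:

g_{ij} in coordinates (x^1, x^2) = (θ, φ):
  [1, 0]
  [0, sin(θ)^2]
Geodesic equation: d^2x^k/dλ^2 + Γ^k_{ij} (dx^i/dλ)(dx^j/dλ) = 0.
Non-zero Christoffel symbols:
Γ^θ_{φ φ} = -sin(2*θ)/2
Γ^φ_{θ φ} = 1/tan(θ)
Substituting (the symmetric pair Γ^k_{ij}, Γ^k_{ji} combines into a factor 2):
d^2θ/dλ^2 - (sin(2*θ)/2) (dφ/dλ)^2 = 0
d^2φ/dλ^2 + (2/tan(θ)) (dθ/dλ)(dφ/dλ) = 0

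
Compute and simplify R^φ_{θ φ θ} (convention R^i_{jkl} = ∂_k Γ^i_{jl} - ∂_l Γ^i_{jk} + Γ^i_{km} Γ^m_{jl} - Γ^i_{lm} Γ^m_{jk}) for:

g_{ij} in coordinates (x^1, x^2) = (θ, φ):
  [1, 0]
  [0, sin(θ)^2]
Non-zero Christoffel symbols (Γ^k_{ij} = Γ^k_{ji}):
Γ^θ_{φ φ} = -sin(2*θ)/2
Γ^φ_{θ φ} = 1/tan(θ)
R^φ_{θ φ θ} = ∂_φ Γ^φ_{θ θ} - ∂_θ Γ^φ_{θ φ} + Γ^φ_{φ m} Γ^m_{θ θ} - Γ^φ_{θ m} Γ^m_{θ φ}
  = (0) - (-1/sin(θ)^2) + (0) - (1/tan(θ)^2) = 1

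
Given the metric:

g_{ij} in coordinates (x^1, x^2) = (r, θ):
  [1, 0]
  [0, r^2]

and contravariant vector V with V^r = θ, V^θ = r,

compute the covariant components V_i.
V_i = g_{ij} V^j:
V_r = (1)(θ) + (0)(r) = θ
V_θ = (0)(θ) + (r^2)(r) = r^3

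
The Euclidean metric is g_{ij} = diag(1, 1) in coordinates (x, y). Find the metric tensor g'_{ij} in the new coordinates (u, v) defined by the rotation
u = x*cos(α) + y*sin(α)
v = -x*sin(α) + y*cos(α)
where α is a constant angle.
Invert the transformation: x = u*cos(α) - v*sin(α), y = u*sin(α) + v*cos(α)
g'_{ij} = (∂x^k/∂x'^i)(∂x^l/∂x'^j) g_{kl}; with g_{kl} = δ_{kl} this is Σ_k (∂x^k/∂x'^i)(∂x^k/∂x'^j).
Jacobian: ∂x/∂u = cos(α), ∂x/∂v = -sin(α), ∂y/∂u = sin(α), ∂y/∂v = cos(α)
g'_{uu} = (cos(α))(cos(α)) + (sin(α))(sin(α)) = 1
g'_{uv} = (cos(α))(-sin(α)) + (sin(α))(cos(α)) = 0
g'_{vv} = (-sin(α))(-sin(α)) + (cos(α))(cos(α)) = 1
g'_{ij} = diag(1, 1)
The Euclidean metric is invariant under rotations.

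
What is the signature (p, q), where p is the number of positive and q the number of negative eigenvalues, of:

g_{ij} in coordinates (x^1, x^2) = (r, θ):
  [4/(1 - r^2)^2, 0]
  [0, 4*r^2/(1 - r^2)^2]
The metric is diagonal, so its eigenvalues are the diagonal entries: 4/(1 - r^2)^2, 4*r^2/(1 - r^2)^2 (at a generic point, where coordinate-dependent entries are positive).
2 positive, 0 negative.
(2, 0) - Riemannian (positive definite)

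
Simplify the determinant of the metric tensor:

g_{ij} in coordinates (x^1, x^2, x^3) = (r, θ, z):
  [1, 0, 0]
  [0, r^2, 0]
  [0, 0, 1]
Diagonal metric: det(g) = g_{11}·g_{22}·g_{33}
= (1)·(r^2)·(1)
det(g) = r^2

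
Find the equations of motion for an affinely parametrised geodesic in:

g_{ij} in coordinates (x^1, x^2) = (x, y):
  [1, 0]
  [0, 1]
Geodesic equation: d^2x^k/dλ^2 + Γ^k_{ij} (dx^i/dλ)(dx^j/dλ) = 0.
All Christoffel symbols vanish, so the geodesics are straight lines:
d^2x/dλ^2 = 0
d^2y/dλ^2 = 0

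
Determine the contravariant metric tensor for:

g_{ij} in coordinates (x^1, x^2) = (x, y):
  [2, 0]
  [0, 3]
The metric is diagonal, so g^{ij} is diagonal with entries 1/g_{ii}: diag(1/2, 1/3).
g^{ij}:
  [1/2, 0]
  [0, 1/3]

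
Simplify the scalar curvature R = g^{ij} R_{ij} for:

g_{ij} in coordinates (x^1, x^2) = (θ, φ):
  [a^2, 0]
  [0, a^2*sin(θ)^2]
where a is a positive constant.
Non-zero Christoffel symbols (Γ^k_{ij} = Γ^k_{ji}):
Γ^θ_{φ φ} = -sin(2*θ)/2
Γ^φ_{θ φ} = 1/tan(θ)
Ricci tensor (R_{ij} = R^k_{ikj}): R_{θθ} = 1, R_{θφ} = 0, R_{φφ} = sin(θ)^2
Inverse metric: g^{θθ} = 1/a^2, g^{φφ} = 1/(a^2*sin(θ)^2)
R = g^{ij} R_{ij} = (1/a^2)(1) + (1/(a^2*sin(θ)^2))(sin(θ)^2) = 2/a^2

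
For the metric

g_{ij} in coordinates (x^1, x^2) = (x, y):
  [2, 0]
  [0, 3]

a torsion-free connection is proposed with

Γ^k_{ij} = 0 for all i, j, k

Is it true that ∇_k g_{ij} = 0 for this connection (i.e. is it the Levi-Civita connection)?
Using ∇_k g_{ij} = ∂_k g_{ij} - Γ^m_{ki} g_{mj} - Γ^m_{kj} g_{im}:
e.g. ∇_y g_{xy} = (0) - (0) - (0) = 0
Every component ∇_k g_{ij} vanishes: the connection is metric compatible.
Yes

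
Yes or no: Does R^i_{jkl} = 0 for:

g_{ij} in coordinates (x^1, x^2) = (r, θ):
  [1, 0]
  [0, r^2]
Non-zero Christoffel symbols:
Γ^r_{θ θ} = -r
Γ^θ_{r θ} = 1/r
Ricci tensor: R_{rr} = 0, R_{rθ} = 0, R_{θθ} = 0
All R_{ij} vanish; in 2 dimensions the Riemann tensor is fully determined by the Ricci tensor, so R^i_{jkl} = 0: the metric is flat (curvilinear coordinates on flat space).
Yes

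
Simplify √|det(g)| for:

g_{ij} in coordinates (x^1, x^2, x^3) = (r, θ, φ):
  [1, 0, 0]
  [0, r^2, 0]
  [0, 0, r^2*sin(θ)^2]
det(g) = r^4*sin(θ)^2
√|det(g)| = r^2*sin(θ) (taking 0 < θ < π so that |sin(θ)| = sin(θ))
Volume element: dV = r^2*sin(θ) dr dθ dφ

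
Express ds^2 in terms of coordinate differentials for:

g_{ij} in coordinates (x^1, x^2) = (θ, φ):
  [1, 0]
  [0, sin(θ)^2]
ds^2 = g_{ij} dx^i dx^j; only the non-zero components contribute.
ds^2 = dθ^2 + sin(θ)^2 dφ^2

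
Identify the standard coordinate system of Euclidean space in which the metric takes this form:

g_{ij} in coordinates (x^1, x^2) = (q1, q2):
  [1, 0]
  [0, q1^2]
The line element ds^2 = dq1^2 + q1^2 dq2^2 is dr^2 + r^2 dθ^2 with q1 = r, q2 = θ.
polar coordinates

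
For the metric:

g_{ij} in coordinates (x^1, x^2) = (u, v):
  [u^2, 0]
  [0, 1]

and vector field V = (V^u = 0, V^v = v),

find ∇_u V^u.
Non-zero Christoffel symbols:
Γ^u_{u u} = 1/u
∇_u V^u = ∂_u V^u + Γ^u_{u j} V^j
  = (0) + (1/u)(0) + (0)(v)
  = 0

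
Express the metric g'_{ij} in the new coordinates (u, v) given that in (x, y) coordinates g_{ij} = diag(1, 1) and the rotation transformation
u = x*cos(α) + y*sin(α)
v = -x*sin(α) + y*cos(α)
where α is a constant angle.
Invert the transformation: x = u*cos(α) - v*sin(α), y = u*sin(α) + v*cos(α)
g'_{ij} = (∂x^k/∂x'^i)(∂x^l/∂x'^j) g_{kl}; with g_{kl} = δ_{kl} this is Σ_k (∂x^k/∂x'^i)(∂x^k/∂x'^j).
Jacobian: ∂x/∂u = cos(α), ∂x/∂v = -sin(α), ∂y/∂u = sin(α), ∂y/∂v = cos(α)
g'_{uu} = (cos(α))(cos(α)) + (sin(α))(sin(α)) = 1
g'_{uv} = (cos(α))(-sin(α)) + (sin(α))(cos(α)) = 0
g'_{vv} = (-sin(α))(-sin(α)) + (cos(α))(cos(α)) = 1
g'_{ij} = diag(1, 1)
The Euclidean metric is invariant under rotations.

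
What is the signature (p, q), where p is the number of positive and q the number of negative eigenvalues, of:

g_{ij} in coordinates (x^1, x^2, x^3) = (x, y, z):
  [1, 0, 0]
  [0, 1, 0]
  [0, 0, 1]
The metric is diagonal, so its eigenvalues are the diagonal entries: 1, 1, 1 (at a generic point, where coordinate-dependent entries are positive).
3 positive, 0 negative.
(3, 0) - Riemannian (positive definite)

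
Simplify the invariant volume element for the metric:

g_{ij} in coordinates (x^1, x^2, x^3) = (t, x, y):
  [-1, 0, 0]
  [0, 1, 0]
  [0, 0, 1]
det(g) = -1
√|det(g)| = 1
Volume element: dV = 1 dt dx dy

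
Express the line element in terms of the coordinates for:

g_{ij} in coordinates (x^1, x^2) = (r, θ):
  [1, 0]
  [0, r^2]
ds^2 = g_{ij} dx^i dx^j; only the non-zero components contribute.
ds^2 = dr^2 + r^2 dθ^2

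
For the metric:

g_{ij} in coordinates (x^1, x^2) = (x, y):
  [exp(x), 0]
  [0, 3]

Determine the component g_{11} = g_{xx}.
With x^1 = x, x^2 = y, g_{11} = g_{xx} is the row-1, column-1 entry of the matrix.
g_{11} = exp(x)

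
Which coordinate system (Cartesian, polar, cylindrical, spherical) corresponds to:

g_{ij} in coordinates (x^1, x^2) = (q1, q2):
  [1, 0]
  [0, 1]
All components are constant and the metric is the identity, i.e. orthonormal rectilinear coordinates.
Cartesian (2D) coordinates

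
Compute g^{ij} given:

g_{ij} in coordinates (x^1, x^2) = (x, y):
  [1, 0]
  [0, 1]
The metric is diagonal, so g^{ij} is diagonal with entries 1/g_{ii}: diag(1, 1).
g^{ij}:
  [1, 0]
  [0, 1]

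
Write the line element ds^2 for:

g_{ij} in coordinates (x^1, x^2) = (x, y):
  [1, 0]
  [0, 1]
ds^2 = g_{ij} dx^i dx^j; only the non-zero components contribute.
ds^2 = dx^2 + dy^2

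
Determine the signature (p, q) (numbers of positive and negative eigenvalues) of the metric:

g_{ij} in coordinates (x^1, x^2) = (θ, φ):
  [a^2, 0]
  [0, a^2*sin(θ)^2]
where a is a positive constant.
The metric is diagonal, so its eigenvalues are the diagonal entries: a^2, a^2*sin(θ)^2 (at a generic point, where coordinate-dependent entries are positive).
2 positive, 0 negative.
(2, 0) - Riemannian (positive definite)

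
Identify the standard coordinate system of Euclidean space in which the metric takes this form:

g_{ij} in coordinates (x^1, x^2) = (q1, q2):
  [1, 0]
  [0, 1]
All components are constant and the metric is the identity, i.e. orthonormal rectilinear coordinates.
Cartesian (2D) coordinates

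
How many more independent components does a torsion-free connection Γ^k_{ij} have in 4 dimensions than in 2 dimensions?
Independent components in n dimensions: n × n(n+1)/2 = n^2(n+1)/2.
4D: 4 × 10 = 40
2D: 2 × 3 = 6
Difference = 40 - 6 = 34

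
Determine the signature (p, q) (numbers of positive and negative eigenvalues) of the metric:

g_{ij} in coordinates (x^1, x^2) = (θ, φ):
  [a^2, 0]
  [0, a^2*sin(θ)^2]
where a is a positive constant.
The metric is diagonal, so its eigenvalues are the diagonal entries: a^2, a^2*sin(θ)^2 (at a generic point, where coordinate-dependent entries are positive).
2 positive, 0 negative.
(2, 0) - Riemannian (positive definite)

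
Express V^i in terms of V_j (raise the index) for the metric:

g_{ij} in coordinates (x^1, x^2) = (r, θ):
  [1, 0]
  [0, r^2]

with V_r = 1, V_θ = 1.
Inverse metric (diagonal): g^{rr} = 1, g^{θθ} = 1/r^2
V^i = g^{ij} V_j:
V^r = (1)(1) + (0)(1) = 1
V^θ = (0)(1) + (1/r^2)(1) = 1/r^2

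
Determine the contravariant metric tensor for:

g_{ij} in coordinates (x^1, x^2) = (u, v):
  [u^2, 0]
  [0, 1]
The metric is diagonal, so g^{ij} is diagonal with entries 1/g_{ii}: diag(1/(u^2), 1).
g^{ij}:
  [1/u^2, 0]
  [0, 1]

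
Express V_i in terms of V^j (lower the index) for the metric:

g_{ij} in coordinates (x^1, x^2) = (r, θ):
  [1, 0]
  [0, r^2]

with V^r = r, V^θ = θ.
V_i = g_{ij} V^j:
V_r = (1)(r) + (0)(θ) = r
V_θ = (0)(r) + (r^2)(θ) = r^2*θ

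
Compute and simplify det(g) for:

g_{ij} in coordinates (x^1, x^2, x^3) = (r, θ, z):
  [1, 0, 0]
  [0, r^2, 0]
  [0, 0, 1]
Diagonal metric: det(g) = g_{11}·g_{22}·g_{33}
= (1)·(r^2)·(1)
det(g) = r^2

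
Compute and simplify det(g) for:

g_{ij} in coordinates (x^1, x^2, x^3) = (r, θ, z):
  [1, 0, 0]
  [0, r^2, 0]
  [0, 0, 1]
Diagonal metric: det(g) = g_{11}·g_{22}·g_{33}
= (1)·(r^2)·(1)
det(g) = r^2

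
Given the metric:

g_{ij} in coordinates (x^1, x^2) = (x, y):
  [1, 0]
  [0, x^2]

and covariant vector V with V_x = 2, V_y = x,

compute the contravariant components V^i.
Inverse metric (diagonal): g^{xx} = 1, g^{yy} = 1/x^2
V^i = g^{ij} V_j:
V^x = (1)(2) + (0)(x) = 2
V^y = (0)(2) + (1/x^2)(x) = 1/x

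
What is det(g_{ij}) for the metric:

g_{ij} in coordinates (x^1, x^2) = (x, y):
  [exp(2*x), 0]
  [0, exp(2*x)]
For a 2×2 metric: det(g) = g_{11}·g_{22} - g_{12}·g_{21}
= (exp(2*x))·(exp(2*x)) - (0)·(0)
= exp(4*x) - 0
det(g) = exp(4*x)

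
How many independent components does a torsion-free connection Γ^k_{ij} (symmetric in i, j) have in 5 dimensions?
Γ^k_{ij} has n choices for the upper index and n(n+1)/2 independent symmetric lower index pairs.
Total = 5 × 5×6/2 = 5 × 15 = 75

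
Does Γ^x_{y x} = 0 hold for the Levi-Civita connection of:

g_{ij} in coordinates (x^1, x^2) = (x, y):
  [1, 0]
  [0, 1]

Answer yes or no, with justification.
Γ^x_{y x} = (1/2) g^{xx} (∂_y g_{xx} + ∂_x g_{xy} - ∂_x g_{yx}) = (1/2)(1)((0) + (0) - (0)) = 0
This equals the proposed value 0.
Yes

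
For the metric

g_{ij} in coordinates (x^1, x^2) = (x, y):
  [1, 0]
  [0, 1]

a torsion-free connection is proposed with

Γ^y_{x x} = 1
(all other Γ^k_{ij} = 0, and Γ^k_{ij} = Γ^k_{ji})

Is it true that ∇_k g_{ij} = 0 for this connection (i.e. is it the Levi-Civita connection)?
Using ∇_k g_{ij} = ∂_k g_{ij} - Γ^m_{ki} g_{mj} - Γ^m_{kj} g_{im}:
∇_x g_{xy} = (0) - (1) - (0) = -1 ≠ 0
So the connection is not metric compatible (it is not the Levi-Civita connection).
No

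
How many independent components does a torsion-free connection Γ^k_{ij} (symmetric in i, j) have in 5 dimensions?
Γ^k_{ij} has n choices for the upper index and n(n+1)/2 independent symmetric lower index pairs.
Total = 5 × 5×6/2 = 5 × 15 = 75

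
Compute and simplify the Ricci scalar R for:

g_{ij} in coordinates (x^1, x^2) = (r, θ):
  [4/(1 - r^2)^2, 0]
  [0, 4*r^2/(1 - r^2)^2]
Non-zero Christoffel symbols (Γ^k_{ij} = Γ^k_{ji}):
Γ^r_{r r} = 2*r/(1 - r^2)
Γ^r_{θ θ} = (r^3 + r)/(r^2 - 1)
Γ^θ_{r θ} = (-r^2 - 1)/(r^3 - r)
Ricci tensor (R_{ij} = R^k_{ikj}): R_{rr} = -4/(r^2 - 1)^2, R_{rθ} = 0, R_{θθ} = -4*r^2/(r^2 - 1)^2
Inverse metric: g^{rr} = (1 - r^2)^2/4, g^{θθ} = (1 - r^2)^2/(4*r^2)
R = g^{ij} R_{ij} = ((1 - r^2)^2/4)(-4/(r^2 - 1)^2) + ((1 - r^2)^2/(4*r^2))(-4*r^2/(r^2 - 1)^2) = -2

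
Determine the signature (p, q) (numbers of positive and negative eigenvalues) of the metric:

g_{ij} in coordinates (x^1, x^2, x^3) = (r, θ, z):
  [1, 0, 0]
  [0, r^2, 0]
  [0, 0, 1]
The metric is diagonal, so its eigenvalues are the diagonal entries: 1, r^2, 1 (at a generic point, where coordinate-dependent entries are positive).
3 positive, 0 negative.
(3, 0) - Riemannian (positive definite)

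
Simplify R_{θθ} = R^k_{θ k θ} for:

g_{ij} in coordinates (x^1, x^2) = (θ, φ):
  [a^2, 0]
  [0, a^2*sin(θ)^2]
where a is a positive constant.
Non-zero Christoffel symbols (Γ^k_{ij} = Γ^k_{ji}):
Γ^θ_{φ φ} = -sin(2*θ)/2
Γ^φ_{θ φ} = 1/tan(θ)
R^θ_{θ θ θ} = 0 (a repeated index in an antisymmetric pair)
R^φ_{θ φ θ} = ∂_φ Γ^φ_{θ θ} - ∂_θ Γ^φ_{θ φ} + Γ^φ_{φ m} Γ^m_{θ θ} - Γ^φ_{θ m} Γ^m_{θ φ}
  = (0) - (-1/sin(θ)^2) + (0) - (1/tan(θ)^2) = 1
R_{θθ} = R^θ_{θ θ θ} + R^φ_{θ φ θ} = (0) + (1) = 1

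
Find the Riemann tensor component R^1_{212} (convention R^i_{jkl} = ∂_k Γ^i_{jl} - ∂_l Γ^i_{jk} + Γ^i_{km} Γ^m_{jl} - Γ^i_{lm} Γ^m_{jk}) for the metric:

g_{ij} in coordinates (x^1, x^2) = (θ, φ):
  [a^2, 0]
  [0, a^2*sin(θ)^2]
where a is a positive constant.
Non-zero Christoffel symbols (Γ^k_{ij} = Γ^k_{ji}):
Γ^θ_{φ φ} = -sin(2*θ)/2
Γ^φ_{θ φ} = 1/tan(θ)
R^θ_{φ θ φ} = ∂_θ Γ^θ_{φ φ} - ∂_φ Γ^θ_{φ θ} + Γ^θ_{θ m} Γ^m_{φ φ} - Γ^θ_{φ m} Γ^m_{φ θ}
  = (-cos(2*θ)) - (0) + (0) - (-cos(θ)^2) = sin(θ)^2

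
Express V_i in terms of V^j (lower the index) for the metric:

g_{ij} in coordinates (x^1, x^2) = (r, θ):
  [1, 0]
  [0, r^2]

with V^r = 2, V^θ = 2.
V_i = g_{ij} V^j:
V_r = (1)(2) + (0)(2) = 2
V_θ = (0)(2) + (r^2)(2) = 2*r^2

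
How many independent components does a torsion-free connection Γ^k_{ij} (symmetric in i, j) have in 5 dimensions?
Γ^k_{ij} has n choices for the upper index and n(n+1)/2 independent symmetric lower index pairs.
Total = 5 × 5×6/2 = 5 × 15 = 75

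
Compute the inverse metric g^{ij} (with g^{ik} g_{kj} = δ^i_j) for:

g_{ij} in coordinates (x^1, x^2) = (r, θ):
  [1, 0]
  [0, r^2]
The metric is diagonal, so g^{ij} is diagonal with entries 1/g_{ii}: diag(1, 1/(r^2)).
g^{ij}:
  [1, 0]
  [0, 1/r^2]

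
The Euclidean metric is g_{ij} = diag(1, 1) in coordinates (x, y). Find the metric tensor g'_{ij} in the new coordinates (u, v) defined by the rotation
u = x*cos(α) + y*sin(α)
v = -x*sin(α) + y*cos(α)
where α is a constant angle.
Invert the transformation: x = u*cos(α) - v*sin(α), y = u*sin(α) + v*cos(α)
g'_{ij} = (∂x^k/∂x'^i)(∂x^l/∂x'^j) g_{kl}; with g_{kl} = δ_{kl} this is Σ_k (∂x^k/∂x'^i)(∂x^k/∂x'^j).
Jacobian: ∂x/∂u = cos(α), ∂x/∂v = -sin(α), ∂y/∂u = sin(α), ∂y/∂v = cos(α)
g'_{uu} = (cos(α))(cos(α)) + (sin(α))(sin(α)) = 1
g'_{uv} = (cos(α))(-sin(α)) + (sin(α))(cos(α)) = 0
g'_{vv} = (-sin(α))(-sin(α)) + (cos(α))(cos(α)) = 1
g'_{ij} = diag(1, 1)
The Euclidean metric is invariant under rotations.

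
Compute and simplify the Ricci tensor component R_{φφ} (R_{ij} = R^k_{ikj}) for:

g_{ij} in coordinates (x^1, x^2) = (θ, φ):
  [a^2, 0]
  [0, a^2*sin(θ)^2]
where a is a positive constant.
Non-zero Christoffel symbols (Γ^k_{ij} = Γ^k_{ji}):
Γ^θ_{φ φ} = -sin(2*θ)/2
Γ^φ_{θ φ} = 1/tan(θ)
R^θ_{φ θ φ} = ∂_θ Γ^θ_{φ φ} - ∂_φ Γ^θ_{φ θ} + Γ^θ_{θ m} Γ^m_{φ φ} - Γ^θ_{φ m} Γ^m_{φ θ}
  = (-cos(2*θ)) - (0) + (0) - (-cos(θ)^2) = sin(θ)^2
R^φ_{φ φ φ} = 0 (a repeated index in an antisymmetric pair)
R_{φφ} = R^θ_{φ θ φ} + R^φ_{φ φ φ} = (sin(θ)^2) + (0) = sin(θ)^2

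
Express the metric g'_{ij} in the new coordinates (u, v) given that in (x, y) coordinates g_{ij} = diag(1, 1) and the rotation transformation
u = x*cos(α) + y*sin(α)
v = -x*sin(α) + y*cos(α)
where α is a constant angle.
Invert the transformation: x = u*cos(α) - v*sin(α), y = u*sin(α) + v*cos(α)
g'_{ij} = (∂x^k/∂x'^i)(∂x^l/∂x'^j) g_{kl}; with g_{kl} = δ_{kl} this is Σ_k (∂x^k/∂x'^i)(∂x^k/∂x'^j).
Jacobian: ∂x/∂u = cos(α), ∂x/∂v = -sin(α), ∂y/∂u = sin(α), ∂y/∂v = cos(α)
g'_{uu} = (cos(α))(cos(α)) + (sin(α))(sin(α)) = 1
g'_{uv} = (cos(α))(-sin(α)) + (sin(α))(cos(α)) = 0
g'_{vv} = (-sin(α))(-sin(α)) + (cos(α))(cos(α)) = 1
g'_{ij} = diag(1, 1)
The Euclidean metric is invariant under rotations.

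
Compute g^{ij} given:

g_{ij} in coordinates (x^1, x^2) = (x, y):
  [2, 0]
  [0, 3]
The metric is diagonal, so g^{ij} is diagonal with entries 1/g_{ii}: diag(1/2, 1/3).
g^{ij}:
  [1/2, 0]
  [0, 1/3]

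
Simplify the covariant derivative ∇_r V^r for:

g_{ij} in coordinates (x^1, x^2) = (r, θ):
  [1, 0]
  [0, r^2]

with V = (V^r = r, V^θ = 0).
Non-zero Christoffel symbols:
Γ^r_{θ θ} = -r
Γ^θ_{r θ} = 1/r
∇_r V^r = ∂_r V^r + Γ^r_{r j} V^j
  = (1) + (0)(r) + (0)(0)
  = 1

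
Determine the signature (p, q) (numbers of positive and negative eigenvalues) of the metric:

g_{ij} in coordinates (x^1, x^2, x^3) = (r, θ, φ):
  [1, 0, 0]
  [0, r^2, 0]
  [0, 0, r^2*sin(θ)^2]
The metric is diagonal, so its eigenvalues are the diagonal entries: 1, r^2, r^2*sin(θ)^2 (at a generic point, where coordinate-dependent entries are positive).
3 positive, 0 negative.
(3, 0) - Riemannian (positive definite)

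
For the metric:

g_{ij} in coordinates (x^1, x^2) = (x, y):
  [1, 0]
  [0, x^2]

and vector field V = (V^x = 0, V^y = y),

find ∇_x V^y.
Non-zero Christoffel symbols:
Γ^x_{y y} = -x
Γ^y_{x y} = 1/x
∇_x V^y = ∂_x V^y + Γ^y_{x j} V^j
  = (0) + (0)(0) + (1/x)(y)
  = y/x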